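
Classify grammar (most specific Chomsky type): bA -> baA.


LHS has context (more than one symbol) and |LHS| ≤ |RHS|
Classification: Type 1 (Context-Sensitive)


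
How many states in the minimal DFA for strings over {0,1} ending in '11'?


Track the longest suffix of input matching a prefix of '11': 3 classes (prefixes of length 0..2)
Minimal DFA: 3 states


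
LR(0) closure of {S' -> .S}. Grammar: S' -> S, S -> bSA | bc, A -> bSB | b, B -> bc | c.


Start: S' -> .S
For each item with dot before a nonterminal B, add B -> .γ for every B-production
Closure: [S' -> .S, S -> .bSA, S -> .bc]


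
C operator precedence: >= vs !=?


'>=' is relational (level 7); '!=' is equality (level 6)
Higher level binds tighter
'>=' has higher precedence than '!='


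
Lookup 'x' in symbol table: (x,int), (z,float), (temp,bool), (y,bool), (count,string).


Lookup 'x' → type int


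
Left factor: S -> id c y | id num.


Common prefix: 'id'
Factored: S -> id S', S' -> c y | num


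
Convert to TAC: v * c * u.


Break into single-operator statements:
t1 = v * c
t2 = t1 * u


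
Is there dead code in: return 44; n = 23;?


statement follows a return and is unreachable
Dead: 'n = 23'


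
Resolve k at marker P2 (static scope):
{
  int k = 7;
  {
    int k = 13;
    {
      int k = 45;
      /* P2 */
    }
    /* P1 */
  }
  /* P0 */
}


k declared in the same block as P2
k = 45


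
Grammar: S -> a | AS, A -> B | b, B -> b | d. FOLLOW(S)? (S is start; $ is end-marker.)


$ ∈ FOLLOW(S). For each A -> αBβ: add FIRST(β)\{ε} to FOLLOW(B); if β nullable, add FOLLOW(A).
FOLLOW(S) = {$}


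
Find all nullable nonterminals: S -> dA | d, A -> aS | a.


A nonterminal is nullable iff some alternative derives ε (directly, or every symbol in it is nullable)
Nullable: {}


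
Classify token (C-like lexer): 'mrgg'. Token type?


Pattern: letter/underscore followed by alphanumerics, not a keyword
Type: IDENTIFIER


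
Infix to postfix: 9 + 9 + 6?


Left to right (same or higher precedence on left)
Postfix: 9 9 + 6 +


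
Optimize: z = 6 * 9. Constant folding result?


6 * 9 = 54 at compile time
Optimized: z = 54


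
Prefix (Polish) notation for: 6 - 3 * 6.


'*' binds tighter: tree is (- 6 (* 3 6))
Prefix: - 6 * 3 6


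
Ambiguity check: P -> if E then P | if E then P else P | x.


dangling else: 'if E then if E then x else x' parses two ways
Ambiguous


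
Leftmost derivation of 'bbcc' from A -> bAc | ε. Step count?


Derivation: A => bAc => bbAcc => bbcc
Steps: 3


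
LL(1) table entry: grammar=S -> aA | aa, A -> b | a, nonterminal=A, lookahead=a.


For [A, a]: 'a' ∈ FIRST(a)
Entry: A -> a


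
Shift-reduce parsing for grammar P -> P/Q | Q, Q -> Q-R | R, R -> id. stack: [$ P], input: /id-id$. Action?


shift '/' to continue P -> P/Q
Action: shift


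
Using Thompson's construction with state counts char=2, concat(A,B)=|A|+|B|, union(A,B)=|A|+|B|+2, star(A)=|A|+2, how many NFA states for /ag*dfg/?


Syntax tree has 5 char leaf(s), 0 union(s), 1 star(s)
chars contribute 5×2 = 10; each union adds +2; each star adds +2
Total: 10 + 0 + 2 = 12 states


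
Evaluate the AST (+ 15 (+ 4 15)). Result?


Evaluate inner: (+ 4 15) = 19
Evaluate root: (+ 15 19) = 34
Result: 34


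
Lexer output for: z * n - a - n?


Scan left to right, longest-match per lexeme
Tokens: ID(z), OP(*), ID(n), OP(-), ID(a), OP(-), ID(n)


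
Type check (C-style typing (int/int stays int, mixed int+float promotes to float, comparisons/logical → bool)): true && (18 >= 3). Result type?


Operand types: bool && bool
Rule: logical operators take bool operands and yield bool
Result type: bool


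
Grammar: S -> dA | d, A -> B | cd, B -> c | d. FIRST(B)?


Per alternative of B: FIRST(c) = {c}; FIRST(d) = {d}
FIRST(B) = {c, d}


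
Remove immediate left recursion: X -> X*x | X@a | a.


Left-recursive alternatives: X*x, X@a; non-recursive: a
Introduce X': X -> aX', X' -> *xX' | @aX' | ε


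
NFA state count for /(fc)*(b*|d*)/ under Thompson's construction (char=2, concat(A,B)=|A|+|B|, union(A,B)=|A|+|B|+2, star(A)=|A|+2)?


Syntax tree has 4 char leaf(s), 1 union(s), 3 star(s)
chars contribute 4×2 = 8; each union adds +2; each star adds +2
Total: 8 + 2 + 6 = 16 states


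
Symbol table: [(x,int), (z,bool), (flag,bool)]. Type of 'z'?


Lookup 'z' → type bool


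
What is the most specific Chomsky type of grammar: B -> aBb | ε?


Single nonterminal LHS, but a^n b^n is not regular
Classification: Type 2 (Context-Free)


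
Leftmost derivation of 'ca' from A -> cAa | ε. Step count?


Derivation: A => cAa => ca
Steps: 2


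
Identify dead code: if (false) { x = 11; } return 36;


condition is constant false, so the whole block is unreachable
Dead: 'if (false) { x = 11; }'


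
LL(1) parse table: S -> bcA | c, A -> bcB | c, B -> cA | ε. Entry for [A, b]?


For [A, b]: 'b' ∈ FIRST(bcB)
Entry: A -> bcB


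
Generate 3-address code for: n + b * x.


Break into single-operator statements:
t1 = b * x
t2 = n + t1


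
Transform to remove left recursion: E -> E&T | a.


Left-recursive alternatives: E&T; non-recursive: a
Introduce E': E -> aE', E' -> &TE' | ε


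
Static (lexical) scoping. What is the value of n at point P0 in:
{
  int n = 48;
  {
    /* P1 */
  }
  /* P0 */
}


n declared in the same block as P0
n = 48


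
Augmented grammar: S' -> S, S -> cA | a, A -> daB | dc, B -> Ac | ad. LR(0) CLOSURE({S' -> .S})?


Start: S' -> .S
For each item with dot before a nonterminal B, add B -> .γ for every B-production
Closure: [S' -> .S, S -> .cA, S -> .a]


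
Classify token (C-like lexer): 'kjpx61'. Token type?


Pattern: letter/underscore followed by alphanumerics, not a keyword
Type: IDENTIFIER


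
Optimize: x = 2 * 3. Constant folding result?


2 * 3 = 6 at compile time
Optimized: x = 6


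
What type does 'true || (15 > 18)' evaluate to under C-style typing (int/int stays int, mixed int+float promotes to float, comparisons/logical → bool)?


Operand types: bool || bool
Rule: logical operators take bool operands and yield bool
Result type: bool


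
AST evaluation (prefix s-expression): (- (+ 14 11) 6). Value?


Evaluate inner: (+ 14 11) = 25
Evaluate root: (- 25 6) = 19
Result: 19


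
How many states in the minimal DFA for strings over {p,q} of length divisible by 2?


Track length mod 2: states 0..1, accept at 0
Minimal DFA: 2 states


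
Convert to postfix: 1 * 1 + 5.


Left to right (same or higher precedence on left)
Postfix: 1 1 * 5 +


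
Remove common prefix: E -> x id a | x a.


Common prefix: 'x'
Factored: E -> x E', E' -> id a | a


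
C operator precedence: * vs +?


'*' is multiplicative (level 10); '+' is additive (level 9)
Higher level binds tighter
'*' has higher precedence than '+'


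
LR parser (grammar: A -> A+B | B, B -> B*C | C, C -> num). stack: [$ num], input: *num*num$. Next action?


'num' on top is the handle for C -> num
Action: reduce (C -> num)


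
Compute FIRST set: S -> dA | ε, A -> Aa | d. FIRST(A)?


Per alternative of A: FIRST(Aa) = {d}; FIRST(d) = {d}
FIRST(A) = {d}


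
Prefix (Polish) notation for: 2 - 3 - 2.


left-to-right (same/higher precedence on left): tree is (- (- 2 3) 2)
Prefix: - - 2 3 2


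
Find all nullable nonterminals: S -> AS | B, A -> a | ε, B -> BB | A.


A nonterminal is nullable iff some alternative derives ε (directly, or every symbol in it is nullable)
Nullable: {A, B, S}


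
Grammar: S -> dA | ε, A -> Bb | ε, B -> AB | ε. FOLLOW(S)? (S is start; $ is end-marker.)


$ ∈ FOLLOW(S). For each A -> αBβ: add FIRST(β)\{ε} to FOLLOW(B); if β nullable, add FOLLOW(A).
FOLLOW(S) = {$}


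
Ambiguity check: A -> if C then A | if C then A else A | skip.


dangling else: 'if C then if C then skip else skip' parses two ways
Ambiguous


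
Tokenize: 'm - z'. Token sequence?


Scan left to right, longest-match per lexeme
Tokens: ID(m), OP(-), ID(z)


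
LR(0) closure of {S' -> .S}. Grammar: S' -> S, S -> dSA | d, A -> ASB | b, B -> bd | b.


Start: S' -> .S
For each item with dot before a nonterminal B, add B -> .γ for every B-production
Closure: [S' -> .S, S -> .dSA, S -> .d]


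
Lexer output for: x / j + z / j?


Scan left to right, longest-match per lexeme
Tokens: ID(x), OP(/), ID(j), OP(+), ID(z), OP(/), ID(j)


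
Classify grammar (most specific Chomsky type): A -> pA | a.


Right-linear: every RHS is a terminal or a terminal followed by one nonterminal
Classification: Type 3 (Regular)


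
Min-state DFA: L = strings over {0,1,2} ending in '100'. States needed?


Track the longest suffix of input matching a prefix of '100': 4 classes (prefixes of length 0..3)
Minimal DFA: 4 states


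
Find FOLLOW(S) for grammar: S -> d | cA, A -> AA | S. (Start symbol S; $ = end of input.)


$ ∈ FOLLOW(S). For each A -> αBβ: add FIRST(β)\{ε} to FOLLOW(B); if β nullable, add FOLLOW(A).
FOLLOW(S) = {$, c, d}


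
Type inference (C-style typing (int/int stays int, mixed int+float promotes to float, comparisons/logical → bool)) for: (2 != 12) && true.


Operand types: bool && bool
Rule: logical operators take bool operands and yield bool
Result type: bool


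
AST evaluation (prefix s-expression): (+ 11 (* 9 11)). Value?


Evaluate inner: (* 9 11) = 99
Evaluate root: (+ 11 99) = 110
Result: 110


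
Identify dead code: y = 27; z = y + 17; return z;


y is read by z's definition; z is returned
No dead code


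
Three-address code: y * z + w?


Break into single-operator statements:
t1 = y * z
t2 = t1 + w


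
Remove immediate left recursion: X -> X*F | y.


Left-recursive alternatives: X*F; non-recursive: y
Introduce X': X -> yX', X' -> *FX' | ε


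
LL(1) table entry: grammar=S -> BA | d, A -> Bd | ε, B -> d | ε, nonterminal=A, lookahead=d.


For [A, d]: 'd' ∈ FIRST(Bd)
Entry: A -> Bd


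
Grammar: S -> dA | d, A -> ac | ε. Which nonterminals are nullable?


A nonterminal is nullable iff some alternative derives ε (directly, or every symbol in it is nullable)
Nullable: {A}


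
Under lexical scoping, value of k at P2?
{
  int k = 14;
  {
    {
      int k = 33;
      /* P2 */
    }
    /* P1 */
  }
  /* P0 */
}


k declared in the same block as P2
k = 33


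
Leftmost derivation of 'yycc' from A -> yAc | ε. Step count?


Derivation: A => yAc => yyAcc => yycc
Steps: 3


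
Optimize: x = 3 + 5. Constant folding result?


3 + 5 = 8 at compile time
Optimized: x = 8


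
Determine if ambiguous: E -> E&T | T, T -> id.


precedence layered via separate nonterminal T: deterministic
Unambiguous


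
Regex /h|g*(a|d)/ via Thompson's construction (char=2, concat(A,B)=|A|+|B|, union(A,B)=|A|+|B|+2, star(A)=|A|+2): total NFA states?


Syntax tree has 4 char leaf(s), 2 union(s), 1 star(s)
chars contribute 4×2 = 8; each union adds +2; each star adds +2
Total: 8 + 4 + 2 = 14 states


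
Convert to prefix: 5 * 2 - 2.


left-to-right (same/higher precedence on left): tree is (- (* 5 2) 2)
Prefix: - * 5 2 2


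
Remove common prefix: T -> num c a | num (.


Common prefix: 'num'
Factored: T -> num T', T' -> c a | (


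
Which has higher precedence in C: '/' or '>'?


'/' is multiplicative (level 10); '>' is relational (level 7)
Higher level binds tighter
'/' has higher precedence than '>'


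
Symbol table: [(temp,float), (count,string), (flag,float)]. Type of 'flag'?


Lookup 'flag' → type float


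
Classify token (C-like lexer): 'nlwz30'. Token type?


Pattern: letter/underscore followed by alphanumerics, not a keyword
Type: IDENTIFIER


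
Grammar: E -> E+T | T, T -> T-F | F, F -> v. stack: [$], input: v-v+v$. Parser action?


no handle on stack; shift 'v'
Action: shift


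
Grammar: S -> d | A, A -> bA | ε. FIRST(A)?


Per alternative of A: FIRST(bA) = {b}; FIRST(ε) = {ε}
FIRST(A) = {b, ε}


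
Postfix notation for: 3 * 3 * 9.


Left to right (same or higher precedence on left)
Postfix: 3 3 * 9 *


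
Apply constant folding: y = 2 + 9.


2 + 9 = 11 at compile time
Optimized: y = 11


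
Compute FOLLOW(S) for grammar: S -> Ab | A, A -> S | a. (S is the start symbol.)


$ ∈ FOLLOW(S). For each A -> αBβ: add FIRST(β)\{ε} to FOLLOW(B); if β nullable, add FOLLOW(A).
FOLLOW(S) = {$, b}


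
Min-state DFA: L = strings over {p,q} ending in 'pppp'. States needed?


Track the longest suffix of input matching a prefix of 'pppp': 5 classes (prefixes of length 0..4)
Minimal DFA: 5 states


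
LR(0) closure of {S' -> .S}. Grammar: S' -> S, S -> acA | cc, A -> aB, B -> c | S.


Start: S' -> .S
For each item with dot before a nonterminal B, add B -> .γ for every B-production
Closure: [S' -> .S, S -> .acA, S -> .cc]


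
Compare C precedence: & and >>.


'>>' is shift (level 8); '&' is bitwise AND (level 5)
Higher level binds tighter
'>>' has higher precedence than '&'


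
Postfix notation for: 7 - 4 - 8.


Left to right (same or higher precedence on left)
Postfix: 7 4 - 8 -


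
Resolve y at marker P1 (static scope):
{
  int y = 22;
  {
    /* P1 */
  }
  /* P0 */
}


P1's block does not declare y; resolves to the enclosing declaration at depth 0
y = 22


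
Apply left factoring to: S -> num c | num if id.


Common prefix: 'num'
Factored: S -> num S', S' -> c | if id


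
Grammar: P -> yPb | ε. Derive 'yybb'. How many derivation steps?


Derivation: P => yPb => yyPbb => yybb
Steps: 3


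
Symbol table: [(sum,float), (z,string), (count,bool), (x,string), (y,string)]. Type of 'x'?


Lookup 'x' → type string


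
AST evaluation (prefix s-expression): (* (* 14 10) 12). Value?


Evaluate inner: (* 14 10) = 140
Evaluate root: (* 140 12) = 1680
Result: 1680


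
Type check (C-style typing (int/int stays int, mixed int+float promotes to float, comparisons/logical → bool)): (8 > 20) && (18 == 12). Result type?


Operand types: bool && bool
Rule: logical operators take bool operands and yield bool
Result type: bool


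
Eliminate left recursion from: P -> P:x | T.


Left-recursive alternatives: P:x; non-recursive: T
Introduce P': P -> TP', P' -> :xP' | ε


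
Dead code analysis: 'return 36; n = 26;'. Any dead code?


statement follows a return and is unreachable
Dead: 'n = 26'


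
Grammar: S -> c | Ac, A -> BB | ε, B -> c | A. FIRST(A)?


Per alternative of A: FIRST(BB) = {c, ε}; FIRST(ε) = {ε}
FIRST(A) = {c, ε}


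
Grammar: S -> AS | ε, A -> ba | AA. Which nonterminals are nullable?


A nonterminal is nullable iff some alternative derives ε (directly, or every symbol in it is nullable)
Nullable: {S}


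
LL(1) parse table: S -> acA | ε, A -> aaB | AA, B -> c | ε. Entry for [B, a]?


For [B, a]: ε is nullable and 'a' ∈ FOLLOW(B)
Entry: B -> ε


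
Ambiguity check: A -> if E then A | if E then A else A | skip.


dangling else: 'if E then if E then skip else skip' parses two ways
Ambiguous


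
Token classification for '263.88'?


Pattern: digits with a decimal point
Type: FLOAT_LITERAL


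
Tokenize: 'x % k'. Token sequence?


Scan left to right, longest-match per lexeme
Tokens: ID(x), OP(%), ID(k)


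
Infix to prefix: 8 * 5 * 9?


left-to-right (same/higher precedence on left): tree is (* (* 8 5) 9)
Prefix: * * 8 5 9


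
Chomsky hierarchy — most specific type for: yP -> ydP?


LHS has context (more than one symbol) and |LHS| ≤ |RHS|
Classification: Type 1 (Context-Sensitive)


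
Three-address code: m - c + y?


Break into single-operator statements:
t1 = m - c
t2 = t1 + y


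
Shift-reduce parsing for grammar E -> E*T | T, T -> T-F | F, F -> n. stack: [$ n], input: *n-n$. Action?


'n' on top is the handle for F -> n
Action: reduce (F -> n)


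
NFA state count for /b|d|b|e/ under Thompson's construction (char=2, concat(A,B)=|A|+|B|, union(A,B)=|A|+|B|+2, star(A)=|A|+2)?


Syntax tree has 4 char leaf(s), 3 union(s), 0 star(s)
chars contribute 4×2 = 8; each union adds +2; each star adds +2
Total: 8 + 6 + 0 = 14 states


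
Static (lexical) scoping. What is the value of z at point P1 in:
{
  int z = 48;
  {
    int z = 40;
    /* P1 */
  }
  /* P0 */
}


z declared in the same block as P1
z = 40


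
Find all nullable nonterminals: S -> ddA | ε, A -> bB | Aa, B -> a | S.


A nonterminal is nullable iff some alternative derives ε (directly, or every symbol in it is nullable)
Nullable: {B, S}


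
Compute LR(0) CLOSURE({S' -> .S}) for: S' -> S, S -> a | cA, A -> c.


Start: S' -> .S
For each item with dot before a nonterminal B, add B -> .γ for every B-production
Closure: [S' -> .S, S -> .a, S -> .cA]


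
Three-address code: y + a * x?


Break into single-operator statements:
t1 = a * x
t2 = y + t1


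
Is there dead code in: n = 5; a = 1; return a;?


n is assigned but never read
Dead: 'n = 5'


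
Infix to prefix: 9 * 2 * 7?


left-to-right (same/higher precedence on left): tree is (* (* 9 2) 7)
Prefix: * * 9 2 7


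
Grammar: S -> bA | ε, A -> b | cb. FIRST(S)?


Per alternative of S: FIRST(bA) = {b}; FIRST(ε) = {ε}
FIRST(S) = {b, ε}


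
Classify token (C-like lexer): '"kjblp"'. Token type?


Pattern: double-quoted sequence
Type: STRING_LITERAL


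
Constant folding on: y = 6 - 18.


6 - 18 = -12 at compile time
Optimized: y = -12


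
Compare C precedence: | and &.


'&' is bitwise AND (level 5); '|' is bitwise OR (level 3)
Higher level binds tighter
'&' has higher precedence than '|'


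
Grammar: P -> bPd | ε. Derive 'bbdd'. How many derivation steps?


Derivation: P => bPd => bbPdd => bbdd
Steps: 3


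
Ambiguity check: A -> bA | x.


right-linear, alternatives start with distinct terminals 'b' vs 'x': unique leftmost derivation
Unambiguous


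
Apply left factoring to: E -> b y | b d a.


Common prefix: 'b'
Factored: E -> b E', E' -> y | d a


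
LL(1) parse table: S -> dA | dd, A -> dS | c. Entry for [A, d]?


For [A, d]: 'd' ∈ FIRST(dS)
Entry: A -> dS


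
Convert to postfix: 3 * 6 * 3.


Left to right (same or higher precedence on left)
Postfix: 3 6 * 3 *


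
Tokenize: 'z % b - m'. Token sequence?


Scan left to right, longest-match per lexeme
Tokens: ID(z), OP(%), ID(b), OP(-), ID(m)


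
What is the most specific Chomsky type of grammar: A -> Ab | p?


Left-linear: every RHS is a terminal or one nonterminal followed by a terminal
Classification: Type 3 (Regular)


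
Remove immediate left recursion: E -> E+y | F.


Left-recursive alternatives: E+y; non-recursive: F
Introduce E': E -> FE', E' -> +yE' | ε


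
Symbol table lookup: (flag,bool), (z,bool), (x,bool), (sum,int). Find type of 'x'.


Lookup 'x' → type bool


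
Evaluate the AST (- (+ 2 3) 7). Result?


Evaluate inner: (+ 2 3) = 5
Evaluate root: (- 5 7) = -2
Result: -2


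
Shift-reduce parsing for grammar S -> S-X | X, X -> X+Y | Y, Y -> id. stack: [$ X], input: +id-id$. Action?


shift '+' to continue X -> X+Y
Action: shift


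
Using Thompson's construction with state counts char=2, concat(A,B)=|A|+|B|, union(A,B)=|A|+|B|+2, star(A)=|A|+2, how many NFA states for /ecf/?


Syntax tree has 3 char leaf(s), 0 union(s), 0 star(s)
chars contribute 3×2 = 6; each union adds +2; each star adds +2
Total: 6 + 0 + 0 = 6 states


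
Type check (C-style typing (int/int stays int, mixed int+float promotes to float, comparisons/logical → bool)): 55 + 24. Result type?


Operand types: int + int
Rule: mixed int/float promotes to float; int/int stays int
Result type: int


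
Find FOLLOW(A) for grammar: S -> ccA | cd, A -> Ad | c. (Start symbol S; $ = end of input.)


$ ∈ FOLLOW(S). For each A -> αBβ: add FIRST(β)\{ε} to FOLLOW(B); if β nullable, add FOLLOW(A).
FOLLOW(A) = {$, d}


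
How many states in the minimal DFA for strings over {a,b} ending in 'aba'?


Track the longest suffix of input matching a prefix of 'aba': 4 classes (prefixes of length 0..3)
Minimal DFA: 4 states


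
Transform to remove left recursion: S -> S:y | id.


Left-recursive alternatives: S:y; non-recursive: id
Introduce S': S -> idS', S' -> :yS' | ε


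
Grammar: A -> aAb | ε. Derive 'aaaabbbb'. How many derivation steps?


Derivation: A => aAb => aaAbb => aaaAbbb => aaaaAbbbb => aaaabbbb
Steps: 5


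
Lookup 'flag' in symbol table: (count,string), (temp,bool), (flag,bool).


Lookup 'flag' → type bool


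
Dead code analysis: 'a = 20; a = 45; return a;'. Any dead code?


first assignment to a is overwritten before any read
Dead: 'a = 20'


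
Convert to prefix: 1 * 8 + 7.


left-to-right (same/higher precedence on left): tree is (+ (* 1 8) 7)
Prefix: + * 1 8 7


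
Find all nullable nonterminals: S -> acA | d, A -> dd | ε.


A nonterminal is nullable iff some alternative derives ε (directly, or every symbol in it is nullable)
Nullable: {A}


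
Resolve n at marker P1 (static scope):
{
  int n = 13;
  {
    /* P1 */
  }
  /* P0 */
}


P1's block does not declare n; resolves to the enclosing declaration at depth 0
n = 13


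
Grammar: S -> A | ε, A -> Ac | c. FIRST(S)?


Per alternative of S: FIRST(A) = {c}; FIRST(ε) = {ε}
FIRST(S) = {c, ε}


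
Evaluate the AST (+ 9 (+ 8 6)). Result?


Evaluate inner: (+ 8 6) = 14
Evaluate root: (+ 9 14) = 23
Result: 23


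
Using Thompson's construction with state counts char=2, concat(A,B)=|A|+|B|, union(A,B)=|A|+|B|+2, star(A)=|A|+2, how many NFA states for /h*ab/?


Syntax tree has 3 char leaf(s), 0 union(s), 1 star(s)
chars contribute 3×2 = 6; each union adds +2; each star adds +2
Total: 6 + 0 + 2 = 8 states


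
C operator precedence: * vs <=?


'*' is multiplicative (level 10); '<=' is relational (level 7)
Higher level binds tighter
'*' has higher precedence than '<='


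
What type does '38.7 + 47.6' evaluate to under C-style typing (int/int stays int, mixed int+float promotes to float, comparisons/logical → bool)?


Operand types: float + float
Rule: mixed int/float promotes to float; int/int stays int
Result type: float


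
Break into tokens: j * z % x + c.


Scan left to right, longest-match per lexeme
Tokens: ID(j), OP(*), ID(z), OP(%), ID(x), OP(+), ID(c)


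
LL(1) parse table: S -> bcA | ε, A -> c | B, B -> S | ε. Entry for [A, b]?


For [A, b]: 'b' ∈ FIRST(B)
Entry: A -> B


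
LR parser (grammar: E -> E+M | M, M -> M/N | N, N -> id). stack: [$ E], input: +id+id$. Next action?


shift '+' to continue E -> E+M
Action: shift


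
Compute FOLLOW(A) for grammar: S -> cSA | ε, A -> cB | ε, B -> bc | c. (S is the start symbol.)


$ ∈ FOLLOW(S). For each A -> αBβ: add FIRST(β)\{ε} to FOLLOW(B); if β nullable, add FOLLOW(A).
FOLLOW(A) = {$, c}


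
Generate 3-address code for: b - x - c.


Break into single-operator statements:
t1 = b - x
t2 = t1 - c


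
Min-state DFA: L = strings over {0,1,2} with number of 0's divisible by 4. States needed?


Track (count of 0) mod 4: states 0..3, accept at 0
Minimal DFA: 4 states


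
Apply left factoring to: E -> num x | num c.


Common prefix: 'num'
Factored: E -> num E', E' -> x | c


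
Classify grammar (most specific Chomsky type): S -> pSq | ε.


Single nonterminal LHS, but p^n q^n is not regular
Classification: Type 2 (Context-Free)


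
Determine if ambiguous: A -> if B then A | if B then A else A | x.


dangling else: 'if B then if B then x else x' parses two ways
Ambiguous


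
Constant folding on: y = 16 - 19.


16 - 19 = -3 at compile time
Optimized: y = -3


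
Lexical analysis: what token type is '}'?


Pattern: delimiter/punctuation
Type: PUNCTUATION


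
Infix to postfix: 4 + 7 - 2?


Left to right (same or higher precedence on left)
Postfix: 4 7 + 2 -


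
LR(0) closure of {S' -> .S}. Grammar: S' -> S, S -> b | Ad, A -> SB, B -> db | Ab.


Start: S' -> .S
For each item with dot before a nonterminal B, add B -> .γ for every B-production
Closure: [S' -> .S, S -> .b, S -> .Ad, A -> .SB]


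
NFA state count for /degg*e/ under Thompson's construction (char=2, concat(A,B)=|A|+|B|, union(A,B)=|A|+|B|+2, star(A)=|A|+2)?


Syntax tree has 5 char leaf(s), 0 union(s), 1 star(s)
chars contribute 5×2 = 10; each union adds +2; each star adds +2
Total: 10 + 0 + 2 = 12 states


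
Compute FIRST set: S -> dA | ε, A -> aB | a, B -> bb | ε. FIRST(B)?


Per alternative of B: FIRST(bb) = {b}; FIRST(ε) = {ε}
FIRST(B) = {b, ε}


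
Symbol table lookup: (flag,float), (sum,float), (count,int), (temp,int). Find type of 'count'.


Lookup 'count' → type int


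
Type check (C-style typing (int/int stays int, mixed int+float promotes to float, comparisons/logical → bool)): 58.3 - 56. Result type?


Operand types: float - int
Rule: mixed int/float promotes to float; int/int stays int
Result type: float


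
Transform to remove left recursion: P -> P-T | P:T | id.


Left-recursive alternatives: P-T, P:T; non-recursive: id
Introduce P': P -> idP', P' -> -TP' | :TP' | ε


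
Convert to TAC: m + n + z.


Break into single-operator statements:
t1 = m + n
t2 = t1 + z


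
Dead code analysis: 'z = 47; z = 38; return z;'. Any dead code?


first assignment to z is overwritten before any read
Dead: 'z = 47'


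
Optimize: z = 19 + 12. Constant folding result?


19 + 12 = 31 at compile time
Optimized: z = 31


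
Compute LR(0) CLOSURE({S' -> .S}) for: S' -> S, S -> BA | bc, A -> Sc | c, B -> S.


Start: S' -> .S
For each item with dot before a nonterminal B, add B -> .γ for every B-production
Closure: [S' -> .S, S -> .BA, S -> .bc, B -> .S]


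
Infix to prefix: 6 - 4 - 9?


left-to-right (same/higher precedence on left): tree is (- (- 6 4) 9)
Prefix: - - 6 4 9


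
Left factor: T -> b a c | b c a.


Common prefix: 'b'
Factored: T -> b T', T' -> a c | c a


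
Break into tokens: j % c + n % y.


Scan left to right, longest-match per lexeme
Tokens: ID(j), OP(%), ID(c), OP(+), ID(n), OP(%), ID(y)


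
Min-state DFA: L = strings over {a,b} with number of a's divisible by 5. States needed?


Track (count of a) mod 5: states 0..4, accept at 0
Minimal DFA: 5 states


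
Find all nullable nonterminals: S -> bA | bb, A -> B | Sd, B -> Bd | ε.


A nonterminal is nullable iff some alternative derives ε (directly, or every symbol in it is nullable)
Nullable: {A, B}


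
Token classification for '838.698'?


Pattern: digits with a decimal point
Type: FLOAT_LITERAL


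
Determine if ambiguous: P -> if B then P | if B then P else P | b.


dangling else: 'if B then if B then b else b' parses two ways
Ambiguous


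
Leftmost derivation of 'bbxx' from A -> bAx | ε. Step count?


Derivation: A => bAx => bbAxx => bbxx
Steps: 3


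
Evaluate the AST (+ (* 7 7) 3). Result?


Evaluate inner: (* 7 7) = 49
Evaluate root: (+ 49 3) = 52
Result: 52


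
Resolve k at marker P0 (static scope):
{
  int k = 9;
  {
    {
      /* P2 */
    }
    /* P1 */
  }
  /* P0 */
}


k declared in the same block as P0
k = 9


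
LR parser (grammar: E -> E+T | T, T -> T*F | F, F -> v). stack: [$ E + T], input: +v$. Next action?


handle 'E+T' on top; lookahead ∈ FOLLOW(E) = {+, $}
Action: reduce (E -> E+T)


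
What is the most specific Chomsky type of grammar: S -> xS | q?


Right-linear: every RHS is a terminal or a terminal followed by one nonterminal
Classification: Type 3 (Regular)


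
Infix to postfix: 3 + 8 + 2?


Left to right (same or higher precedence on left)
Postfix: 3 8 + 2 +


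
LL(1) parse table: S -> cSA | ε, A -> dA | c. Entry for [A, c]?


For [A, c]: 'c' ∈ FIRST(c)
Entry: A -> c


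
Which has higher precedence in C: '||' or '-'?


'-' is additive (level 9); '||' is logical OR (level 1)
Higher level binds tighter
'-' has higher precedence than '||'


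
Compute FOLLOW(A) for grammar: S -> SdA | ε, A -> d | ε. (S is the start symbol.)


$ ∈ FOLLOW(S). For each A -> αBβ: add FIRST(β)\{ε} to FOLLOW(B); if β nullable, add FOLLOW(A).
FOLLOW(A) = {$, d}


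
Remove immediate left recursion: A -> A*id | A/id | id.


Left-recursive alternatives: A*id, A/id; non-recursive: id
Introduce A': A -> idA', A' -> *idA' | /idA' | ε


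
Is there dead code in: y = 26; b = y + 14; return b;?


y is read by b's definition; b is returned
No dead code


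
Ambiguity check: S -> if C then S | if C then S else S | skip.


dangling else: 'if C then if C then skip else skip' parses two ways
Ambiguous


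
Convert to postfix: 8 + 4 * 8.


* has higher precedence, evaluate 4*8 first
Postfix: 8 4 8 * +


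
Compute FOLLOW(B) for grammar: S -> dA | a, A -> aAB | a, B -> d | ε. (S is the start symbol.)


$ ∈ FOLLOW(S). For each A -> αBβ: add FIRST(β)\{ε} to FOLLOW(B); if β nullable, add FOLLOW(A).
FOLLOW(B) = {$, d}


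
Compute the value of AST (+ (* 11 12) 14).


Evaluate inner: (* 11 12) = 132
Evaluate root: (+ 132 14) = 146
Result: 146


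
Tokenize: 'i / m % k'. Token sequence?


Scan left to right, longest-match per lexeme
Tokens: ID(i), OP(/), ID(m), OP(%), ID(k)


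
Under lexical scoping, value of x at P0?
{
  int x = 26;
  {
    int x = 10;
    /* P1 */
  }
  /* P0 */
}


x declared in the same block as P0
x = 26


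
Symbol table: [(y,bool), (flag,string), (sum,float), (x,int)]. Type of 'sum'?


Lookup 'sum' → type float


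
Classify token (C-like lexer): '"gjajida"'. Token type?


Pattern: double-quoted sequence
Type: STRING_LITERAL


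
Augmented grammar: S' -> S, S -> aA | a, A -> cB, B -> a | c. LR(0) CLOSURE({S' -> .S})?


Start: S' -> .S
For each item with dot before a nonterminal B, add B -> .γ for every B-production
Closure: [S' -> .S, S -> .aA, S -> .a]


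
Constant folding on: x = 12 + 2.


12 + 2 = 14 at compile time
Optimized: x = 14


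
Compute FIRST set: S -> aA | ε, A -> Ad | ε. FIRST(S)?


Per alternative of S: FIRST(aA) = {a}; FIRST(ε) = {ε}
FIRST(S) = {a, ε}


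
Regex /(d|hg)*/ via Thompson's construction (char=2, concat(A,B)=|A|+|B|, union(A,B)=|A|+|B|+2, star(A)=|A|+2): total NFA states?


Syntax tree has 3 char leaf(s), 1 union(s), 1 star(s)
chars contribute 3×2 = 6; each union adds +2; each star adds +2
Total: 6 + 2 + 2 = 10 states


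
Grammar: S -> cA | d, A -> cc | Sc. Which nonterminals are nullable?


A nonterminal is nullable iff some alternative derives ε (directly, or every symbol in it is nullable)
Nullable: {}


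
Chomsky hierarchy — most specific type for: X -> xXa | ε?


Single nonterminal LHS, but x^n a^n is not regular
Classification: Type 2 (Context-Free)


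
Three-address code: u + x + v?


Break into single-operator statements:
t1 = u + x
t2 = t1 + v


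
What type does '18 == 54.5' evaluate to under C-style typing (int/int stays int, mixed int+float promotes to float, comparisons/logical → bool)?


Operand types: int == float
Rule: comparison yields bool
Result type: bool


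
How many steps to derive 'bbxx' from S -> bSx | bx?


Derivation: S => bSx => bbxx
Steps: 2


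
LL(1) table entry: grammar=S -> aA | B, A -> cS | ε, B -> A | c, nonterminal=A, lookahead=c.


For [A, c]: 'c' ∈ FIRST(cS)
Entry: A -> cS


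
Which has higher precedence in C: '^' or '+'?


'+' is additive (level 9); '^' is bitwise XOR (level 4)
Higher level binds tighter
'+' has higher precedence than '^'


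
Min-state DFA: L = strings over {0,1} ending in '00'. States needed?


Track the longest suffix of input matching a prefix of '00': 3 classes (prefixes of length 0..2)
Minimal DFA: 3 states


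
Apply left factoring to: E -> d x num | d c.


Common prefix: 'd'
Factored: E -> d E', E' -> x num | c


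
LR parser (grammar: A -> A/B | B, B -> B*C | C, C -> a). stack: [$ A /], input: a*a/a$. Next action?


no handle ('A/' is not any RHS); shift 'a'
Action: shift


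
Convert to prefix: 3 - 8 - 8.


left-to-right (same/higher precedence on left): tree is (- (- 3 8) 8)
Prefix: - - 3 8 8


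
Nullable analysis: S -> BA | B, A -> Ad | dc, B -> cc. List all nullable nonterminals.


A nonterminal is nullable iff some alternative derives ε (directly, or every symbol in it is nullable)
Nullable: {}


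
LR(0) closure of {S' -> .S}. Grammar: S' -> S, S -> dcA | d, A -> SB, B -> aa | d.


Start: S' -> .S
For each item with dot before a nonterminal B, add B -> .γ for every B-production
Closure: [S' -> .S, S -> .dcA, S -> .d]


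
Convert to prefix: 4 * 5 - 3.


left-to-right (same/higher precedence on left): tree is (- (* 4 5) 3)
Prefix: - * 4 5 3


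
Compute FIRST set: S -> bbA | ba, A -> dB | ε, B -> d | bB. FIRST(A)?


Per alternative of A: FIRST(dB) = {d}; FIRST(ε) = {ε}
FIRST(A) = {d, ε}


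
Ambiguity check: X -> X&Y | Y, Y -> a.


precedence layered via separate nonterminal Y: deterministic
Unambiguous


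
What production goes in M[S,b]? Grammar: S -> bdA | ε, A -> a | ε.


For [S, b]: 'b' ∈ FIRST(bdA)
Entry: S -> bdA


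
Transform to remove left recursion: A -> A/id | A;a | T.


Left-recursive alternatives: A/id, A;a; non-recursive: T
Introduce A': A -> TA', A' -> /idA' | ;aA' | ε


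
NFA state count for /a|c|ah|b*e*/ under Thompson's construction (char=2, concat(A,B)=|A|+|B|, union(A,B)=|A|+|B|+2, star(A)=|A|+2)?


Syntax tree has 6 char leaf(s), 3 union(s), 2 star(s)
chars contribute 6×2 = 12; each union adds +2; each star adds +2
Total: 12 + 6 + 4 = 22 states


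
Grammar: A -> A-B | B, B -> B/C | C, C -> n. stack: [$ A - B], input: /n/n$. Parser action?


'/' can extend B; shift to build B -> B/C
Action: shift


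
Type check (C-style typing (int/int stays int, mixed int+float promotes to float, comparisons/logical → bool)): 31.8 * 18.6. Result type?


Operand types: float * float
Rule: mixed int/float promotes to float; int/int stays int
Result type: float


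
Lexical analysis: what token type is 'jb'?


Pattern: letter/underscore followed by alphanumerics, not a keyword
Type: IDENTIFIER


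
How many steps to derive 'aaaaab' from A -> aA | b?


Derivation: A => aA => aaA => aaaA => aaaaA => aaaaaA => aaaaab
Steps: 6


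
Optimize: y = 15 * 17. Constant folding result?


15 * 17 = 255 at compile time
Optimized: y = 255


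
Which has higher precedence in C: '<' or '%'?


'%' is multiplicative (level 10); '<' is relational (level 7)
Higher level binds tighter
'%' has higher precedence than '<'


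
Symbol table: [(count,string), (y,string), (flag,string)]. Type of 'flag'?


Lookup 'flag' → type string


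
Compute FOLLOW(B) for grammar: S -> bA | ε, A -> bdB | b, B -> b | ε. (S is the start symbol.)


$ ∈ FOLLOW(S). For each A -> αBβ: add FIRST(β)\{ε} to FOLLOW(B); if β nullable, add FOLLOW(A).
FOLLOW(B) = {$}


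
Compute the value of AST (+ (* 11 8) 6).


Evaluate inner: (* 11 8) = 88
Evaluate root: (+ 88 6) = 94
Result: 94


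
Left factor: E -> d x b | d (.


Common prefix: 'd'
Factored: E -> d E', E' -> x b | (


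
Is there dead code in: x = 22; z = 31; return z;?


x is assigned but never read
Dead: 'x = 22'


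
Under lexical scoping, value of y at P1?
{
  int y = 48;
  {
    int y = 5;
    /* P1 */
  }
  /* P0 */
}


y declared in the same block as P1
y = 5


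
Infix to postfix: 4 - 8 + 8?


Left to right (same or higher precedence on left)
Postfix: 4 8 - 8 +


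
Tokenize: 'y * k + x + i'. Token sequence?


Scan left to right, longest-match per lexeme
Tokens: ID(y), OP(*), ID(k), OP(+), ID(x), OP(+), ID(i)


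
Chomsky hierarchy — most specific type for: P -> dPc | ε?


Single nonterminal LHS, but d^n c^n is not regular
Classification: Type 2 (Context-Free)


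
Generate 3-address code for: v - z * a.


Break into single-operator statements:
t1 = z * a
t2 = v - t1


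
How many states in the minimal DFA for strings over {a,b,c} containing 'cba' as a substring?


KMP-style automaton: 3 progress states + 1 absorbing accept = 4
Minimal DFA: 4 states


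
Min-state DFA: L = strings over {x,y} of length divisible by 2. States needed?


Track length mod 2: states 0..1, accept at 0
Minimal DFA: 2 states


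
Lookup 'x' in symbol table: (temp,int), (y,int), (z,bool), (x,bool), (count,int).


Lookup 'x' → type bool


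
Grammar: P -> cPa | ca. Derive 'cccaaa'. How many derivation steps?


Derivation: P => cPa => ccPaa => cccaaa
Steps: 3


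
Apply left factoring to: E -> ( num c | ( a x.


Common prefix: '('
Factored: E -> ( E', E' -> num c | a x


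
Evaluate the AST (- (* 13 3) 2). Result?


Evaluate inner: (* 13 3) = 39
Evaluate root: (- 39 2) = 37
Result: 37


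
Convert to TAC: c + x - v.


Break into single-operator statements:
t1 = c + x
t2 = t1 - v


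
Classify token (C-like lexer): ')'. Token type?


Pattern: delimiter/punctuation
Type: PUNCTUATION


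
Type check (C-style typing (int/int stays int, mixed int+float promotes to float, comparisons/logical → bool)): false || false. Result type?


Operand types: bool || bool
Rule: logical operators take bool operands and yield bool
Result type: bool


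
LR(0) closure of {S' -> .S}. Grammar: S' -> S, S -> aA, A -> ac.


Start: S' -> .S
For each item with dot before a nonterminal B, add B -> .γ for every B-production
Closure: [S' -> .S, S -> .aA]


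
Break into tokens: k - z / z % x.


Scan left to right, longest-match per lexeme
Tokens: ID(k), OP(-), ID(z), OP(/), ID(z), OP(%), ID(x)


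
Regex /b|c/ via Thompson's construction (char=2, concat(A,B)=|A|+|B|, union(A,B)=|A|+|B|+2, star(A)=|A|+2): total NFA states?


Syntax tree has 2 char leaf(s), 1 union(s), 0 star(s)
chars contribute 2×2 = 4; each union adds +2; each star adds +2
Total: 4 + 2 + 0 = 6 states


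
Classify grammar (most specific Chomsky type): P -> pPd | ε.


Single nonterminal LHS, but p^n d^n is not regular
Classification: Type 2 (Context-Free)


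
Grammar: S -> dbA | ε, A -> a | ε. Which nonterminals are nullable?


A nonterminal is nullable iff some alternative derives ε (directly, or every symbol in it is nullable)
Nullable: {A, S}


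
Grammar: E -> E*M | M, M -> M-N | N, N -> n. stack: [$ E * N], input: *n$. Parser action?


'N' (not preceded by M-) is the handle for M -> N
Action: reduce (M -> N)


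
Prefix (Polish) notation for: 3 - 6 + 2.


left-to-right (same/higher precedence on left): tree is (+ (- 3 6) 2)
Prefix: + - 3 6 2


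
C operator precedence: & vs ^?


'&' is bitwise AND (level 5); '^' is bitwise XOR (level 4)
Higher level binds tighter
'&' has higher precedence than '^'


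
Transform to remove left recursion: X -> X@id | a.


Left-recursive alternatives: X@id; non-recursive: a
Introduce X': X -> aX', X' -> @idX' | ε


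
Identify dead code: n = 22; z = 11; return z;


n is assigned but never read
Dead: 'n = 22'


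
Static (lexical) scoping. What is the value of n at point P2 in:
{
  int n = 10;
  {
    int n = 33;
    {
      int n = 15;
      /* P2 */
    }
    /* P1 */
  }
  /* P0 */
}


n declared in the same block as P2
n = 15
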